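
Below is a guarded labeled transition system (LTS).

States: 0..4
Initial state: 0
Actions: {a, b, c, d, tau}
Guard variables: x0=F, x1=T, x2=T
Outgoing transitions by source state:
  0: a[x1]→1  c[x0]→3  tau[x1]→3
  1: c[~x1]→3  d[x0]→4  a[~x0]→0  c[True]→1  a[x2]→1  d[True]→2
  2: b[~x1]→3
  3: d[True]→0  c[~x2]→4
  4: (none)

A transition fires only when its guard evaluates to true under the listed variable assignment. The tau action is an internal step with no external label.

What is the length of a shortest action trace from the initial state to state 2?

BFS to 2:
  depth 0: {0}
  depth 1: {1,3}
  depth 2: {2}
first hit 2 at d=2 via a·d

Answer: 2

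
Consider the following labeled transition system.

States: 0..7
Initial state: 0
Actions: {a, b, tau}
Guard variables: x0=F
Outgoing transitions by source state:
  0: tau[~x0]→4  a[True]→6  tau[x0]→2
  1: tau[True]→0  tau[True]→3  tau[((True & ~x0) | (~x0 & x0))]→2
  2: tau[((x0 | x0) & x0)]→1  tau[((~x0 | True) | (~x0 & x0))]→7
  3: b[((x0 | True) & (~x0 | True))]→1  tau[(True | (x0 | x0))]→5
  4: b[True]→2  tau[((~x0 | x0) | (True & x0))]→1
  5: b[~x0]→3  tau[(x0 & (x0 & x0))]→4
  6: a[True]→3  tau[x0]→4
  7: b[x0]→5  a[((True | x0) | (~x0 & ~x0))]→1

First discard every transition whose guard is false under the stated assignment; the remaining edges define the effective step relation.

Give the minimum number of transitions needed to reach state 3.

Answer: 2

Trace:
BFS to 3:
  Layer 0: {0}
  Layer 1: {4,6}
  Layer 2: {1,2,3}
first hit 3 at d=2 via a·a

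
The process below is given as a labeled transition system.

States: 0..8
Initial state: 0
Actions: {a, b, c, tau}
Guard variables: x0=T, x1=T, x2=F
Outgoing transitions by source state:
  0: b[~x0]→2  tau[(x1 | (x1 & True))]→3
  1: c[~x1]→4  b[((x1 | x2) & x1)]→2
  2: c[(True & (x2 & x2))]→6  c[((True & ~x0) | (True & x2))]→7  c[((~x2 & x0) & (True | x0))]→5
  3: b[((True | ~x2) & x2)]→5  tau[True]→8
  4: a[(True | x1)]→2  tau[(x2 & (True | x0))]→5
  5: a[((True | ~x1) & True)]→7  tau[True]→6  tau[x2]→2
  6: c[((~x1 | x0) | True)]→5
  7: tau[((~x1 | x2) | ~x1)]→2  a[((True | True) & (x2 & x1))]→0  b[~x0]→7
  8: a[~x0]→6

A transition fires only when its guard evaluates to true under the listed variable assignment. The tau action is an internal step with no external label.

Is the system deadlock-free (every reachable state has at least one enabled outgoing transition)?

Answer: DEADLOCK at state 8

Analysis:
Reach set: {0,3,8}
  0: tau→3  [deg 1]
  3: tau→8  [deg 1]
  8: ∅  [STUCK]
trace reaching 8: tau·tau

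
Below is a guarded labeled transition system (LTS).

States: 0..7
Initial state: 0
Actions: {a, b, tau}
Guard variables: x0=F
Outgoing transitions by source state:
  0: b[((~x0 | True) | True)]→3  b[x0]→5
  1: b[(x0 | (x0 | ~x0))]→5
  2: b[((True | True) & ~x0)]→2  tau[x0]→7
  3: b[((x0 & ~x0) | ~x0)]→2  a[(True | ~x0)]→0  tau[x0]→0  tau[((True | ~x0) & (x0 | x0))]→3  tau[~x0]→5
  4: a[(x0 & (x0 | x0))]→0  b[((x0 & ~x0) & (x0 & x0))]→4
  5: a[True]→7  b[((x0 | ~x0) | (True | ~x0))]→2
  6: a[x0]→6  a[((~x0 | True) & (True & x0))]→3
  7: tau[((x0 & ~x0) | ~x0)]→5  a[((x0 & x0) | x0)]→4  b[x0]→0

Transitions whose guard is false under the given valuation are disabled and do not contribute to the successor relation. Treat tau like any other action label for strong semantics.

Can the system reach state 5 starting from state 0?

Guard filter leaves 9 enabled edge(s).
L0 = {0}
L1 = {3}  cumulative {0,3}
L2 = {2,5}  cumulative {0,2,3,5}
L3 = {7}  cumulative {0,2,3,5,7}
Reachable = {0,2,3,5,7}
Path to 5: b·tau

Answer: REACHABLE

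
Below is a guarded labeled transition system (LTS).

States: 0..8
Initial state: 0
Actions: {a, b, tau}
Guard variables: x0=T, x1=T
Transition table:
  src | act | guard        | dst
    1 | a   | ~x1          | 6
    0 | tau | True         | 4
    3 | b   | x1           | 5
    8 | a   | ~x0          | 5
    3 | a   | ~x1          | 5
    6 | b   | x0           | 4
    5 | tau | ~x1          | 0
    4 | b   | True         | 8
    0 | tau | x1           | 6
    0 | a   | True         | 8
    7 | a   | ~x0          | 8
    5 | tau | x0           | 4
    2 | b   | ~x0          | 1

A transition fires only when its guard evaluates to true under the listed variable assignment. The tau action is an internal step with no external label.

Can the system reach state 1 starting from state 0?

After dropping false guards: 7 live edges.
Layer 0: {0}
Layer 1: {4,6,8}  total {0,4,6,8}
R = {0,4,6,8}

Answer: UNREACHABLE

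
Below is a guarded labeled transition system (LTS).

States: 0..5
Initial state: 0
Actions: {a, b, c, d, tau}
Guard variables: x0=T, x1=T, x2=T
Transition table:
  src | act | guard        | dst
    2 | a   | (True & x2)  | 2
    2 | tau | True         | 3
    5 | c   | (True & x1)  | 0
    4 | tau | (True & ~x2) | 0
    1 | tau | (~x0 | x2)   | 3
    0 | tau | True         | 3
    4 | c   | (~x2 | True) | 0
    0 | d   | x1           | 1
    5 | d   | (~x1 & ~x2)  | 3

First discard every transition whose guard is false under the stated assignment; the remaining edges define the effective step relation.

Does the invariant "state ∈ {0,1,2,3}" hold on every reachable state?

Answer: INVARIANT HOLDS

Working:
Safe = {0,1,2,3}
Reach set: {0,1,3}
  0: ok
  1: ok
  3: ok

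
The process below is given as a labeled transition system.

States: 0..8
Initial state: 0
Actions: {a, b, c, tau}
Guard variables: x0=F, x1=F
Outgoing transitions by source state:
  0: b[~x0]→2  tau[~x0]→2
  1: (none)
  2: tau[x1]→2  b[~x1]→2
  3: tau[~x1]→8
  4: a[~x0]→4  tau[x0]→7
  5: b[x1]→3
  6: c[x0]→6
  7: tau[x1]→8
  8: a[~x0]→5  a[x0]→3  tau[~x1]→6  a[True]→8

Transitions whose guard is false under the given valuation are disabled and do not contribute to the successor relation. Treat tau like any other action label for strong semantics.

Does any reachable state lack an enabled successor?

Answer: DEADLOCK-FREE

Trace:
Reach set: {0,2}
  0: b→2  tau→2  [2 exit(s)]
  2: b→2  [1 exit(s)]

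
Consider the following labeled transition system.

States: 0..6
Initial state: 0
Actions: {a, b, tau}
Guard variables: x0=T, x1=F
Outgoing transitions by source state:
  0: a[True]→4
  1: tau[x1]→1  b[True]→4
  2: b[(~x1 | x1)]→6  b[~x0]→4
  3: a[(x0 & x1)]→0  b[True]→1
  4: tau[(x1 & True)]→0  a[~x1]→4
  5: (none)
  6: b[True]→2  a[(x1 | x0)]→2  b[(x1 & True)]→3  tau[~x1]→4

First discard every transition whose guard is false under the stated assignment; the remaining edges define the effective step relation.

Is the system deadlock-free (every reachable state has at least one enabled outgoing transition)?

Reach set: {0,4}
  0: a→4  [deg 1]
  4: a→4  [deg 1]

Answer: DEADLOCK-FREE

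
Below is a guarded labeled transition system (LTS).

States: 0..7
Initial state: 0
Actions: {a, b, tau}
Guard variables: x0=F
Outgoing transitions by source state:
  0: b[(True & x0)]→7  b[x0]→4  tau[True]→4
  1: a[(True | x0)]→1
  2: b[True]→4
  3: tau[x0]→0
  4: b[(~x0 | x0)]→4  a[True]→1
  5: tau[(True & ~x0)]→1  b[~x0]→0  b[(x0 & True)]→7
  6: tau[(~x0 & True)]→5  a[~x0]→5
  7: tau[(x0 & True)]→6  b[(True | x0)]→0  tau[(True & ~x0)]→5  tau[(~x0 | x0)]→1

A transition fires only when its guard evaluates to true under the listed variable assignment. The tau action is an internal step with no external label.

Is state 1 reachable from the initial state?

Answer: REACHABLE

Trace:
Guard filter leaves 12 enabled edge(s).
L0 = {0}
L1 = {4}  now seen {0,4}
L2 = {1}  now seen {0,1,4}
R = {0,1,4}
trace reaching 1: tau·a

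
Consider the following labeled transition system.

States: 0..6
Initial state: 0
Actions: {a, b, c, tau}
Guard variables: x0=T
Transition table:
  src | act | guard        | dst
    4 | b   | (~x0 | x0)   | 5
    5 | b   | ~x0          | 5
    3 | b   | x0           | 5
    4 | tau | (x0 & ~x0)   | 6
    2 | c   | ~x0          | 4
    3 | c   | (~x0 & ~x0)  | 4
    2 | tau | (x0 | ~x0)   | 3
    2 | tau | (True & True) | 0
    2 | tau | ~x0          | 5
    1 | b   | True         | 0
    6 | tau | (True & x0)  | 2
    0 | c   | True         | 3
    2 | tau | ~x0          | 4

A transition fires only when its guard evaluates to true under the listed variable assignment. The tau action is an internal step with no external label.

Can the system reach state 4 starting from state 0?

After dropping false guards: 7 live edges.
L0 = {0}
L1 = {3}  now seen {0,3}
L2 = {5}  now seen {0,3,5}
R = {0,3,5}

Answer: UNREACHABLE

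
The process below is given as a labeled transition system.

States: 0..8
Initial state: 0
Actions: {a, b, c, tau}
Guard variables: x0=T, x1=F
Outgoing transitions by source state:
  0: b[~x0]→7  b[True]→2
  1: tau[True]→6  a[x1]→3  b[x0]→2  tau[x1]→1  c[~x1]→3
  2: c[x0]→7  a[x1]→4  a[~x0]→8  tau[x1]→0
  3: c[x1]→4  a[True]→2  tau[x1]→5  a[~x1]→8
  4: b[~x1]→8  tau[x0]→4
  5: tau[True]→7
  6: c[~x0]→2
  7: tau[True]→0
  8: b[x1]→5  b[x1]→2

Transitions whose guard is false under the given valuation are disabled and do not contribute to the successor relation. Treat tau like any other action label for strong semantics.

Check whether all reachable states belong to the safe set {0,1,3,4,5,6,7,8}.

Allowed set {0,1,3,4,5,6,7,8}
R = {0,2,7}
  0: ok
  2: ✗ unsafe
  7: ok
reach 2 via b — violates

Answer: INVARIANT VIOLATED at state 2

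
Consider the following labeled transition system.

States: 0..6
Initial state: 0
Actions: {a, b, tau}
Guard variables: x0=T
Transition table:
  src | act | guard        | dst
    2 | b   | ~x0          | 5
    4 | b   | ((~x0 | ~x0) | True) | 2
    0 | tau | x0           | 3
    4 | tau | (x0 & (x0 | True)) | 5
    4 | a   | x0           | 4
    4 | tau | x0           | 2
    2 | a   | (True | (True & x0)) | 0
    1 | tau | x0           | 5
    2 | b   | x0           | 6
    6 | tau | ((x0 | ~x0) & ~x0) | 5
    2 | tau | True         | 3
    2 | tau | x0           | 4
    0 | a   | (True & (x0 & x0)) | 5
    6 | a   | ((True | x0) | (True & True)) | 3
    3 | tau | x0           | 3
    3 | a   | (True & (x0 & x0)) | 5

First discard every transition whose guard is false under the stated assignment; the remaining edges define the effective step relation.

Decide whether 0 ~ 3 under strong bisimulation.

Compute ~ classes (split until stable):
  P[0] = {{0,1,2,3,4,5,6}}
  P[1] = {{0,3},{1},{2,4},{5},{6}}
  P[2] = {{0,3},{1},{2},{4},{5},{6}}
stable after 3 split(s): 6 block(s)
[0]={0,3}  [3]={0,3}

Answer: BISIMILAR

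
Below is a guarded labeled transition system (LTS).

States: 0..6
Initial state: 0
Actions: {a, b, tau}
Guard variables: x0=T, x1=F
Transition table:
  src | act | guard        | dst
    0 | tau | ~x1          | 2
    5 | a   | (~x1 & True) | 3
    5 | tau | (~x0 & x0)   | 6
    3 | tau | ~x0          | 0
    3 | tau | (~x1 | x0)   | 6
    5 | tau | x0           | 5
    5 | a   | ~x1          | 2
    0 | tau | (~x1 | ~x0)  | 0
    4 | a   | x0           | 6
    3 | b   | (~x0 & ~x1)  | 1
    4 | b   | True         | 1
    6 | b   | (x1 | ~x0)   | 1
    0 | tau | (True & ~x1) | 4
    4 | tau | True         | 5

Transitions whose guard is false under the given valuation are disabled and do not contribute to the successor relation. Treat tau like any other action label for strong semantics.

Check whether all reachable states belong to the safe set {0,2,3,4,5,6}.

Allowed set {0,2,3,4,5,6}
Reach set: {0,1,2,3,4,5,6}
  0: ok
  1: ✗ unsafe
  2: ok
  3: ok
  4: ok
  5: ok
  6: ok
witness against invariant: tau·b → 1

Answer: INVARIANT VIOLATED at state 1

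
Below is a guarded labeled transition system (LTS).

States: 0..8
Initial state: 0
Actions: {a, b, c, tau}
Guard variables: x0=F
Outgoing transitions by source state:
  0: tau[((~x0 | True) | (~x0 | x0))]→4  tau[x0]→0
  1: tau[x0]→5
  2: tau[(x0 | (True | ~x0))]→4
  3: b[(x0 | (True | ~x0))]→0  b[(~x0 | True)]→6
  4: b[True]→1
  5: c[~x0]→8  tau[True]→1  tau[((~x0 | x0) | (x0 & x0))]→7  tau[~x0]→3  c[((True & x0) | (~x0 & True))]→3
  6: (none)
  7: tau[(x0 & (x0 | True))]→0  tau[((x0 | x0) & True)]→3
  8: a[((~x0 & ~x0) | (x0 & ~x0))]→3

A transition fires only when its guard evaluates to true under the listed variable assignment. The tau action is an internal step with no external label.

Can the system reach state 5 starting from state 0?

Guard filter leaves 11 enabled edge(s).
L0 = {0}
L1 = {4}  now seen {0,4}
L2 = {1}  now seen {0,1,4}
R = {0,1,4}

Answer: UNREACHABLE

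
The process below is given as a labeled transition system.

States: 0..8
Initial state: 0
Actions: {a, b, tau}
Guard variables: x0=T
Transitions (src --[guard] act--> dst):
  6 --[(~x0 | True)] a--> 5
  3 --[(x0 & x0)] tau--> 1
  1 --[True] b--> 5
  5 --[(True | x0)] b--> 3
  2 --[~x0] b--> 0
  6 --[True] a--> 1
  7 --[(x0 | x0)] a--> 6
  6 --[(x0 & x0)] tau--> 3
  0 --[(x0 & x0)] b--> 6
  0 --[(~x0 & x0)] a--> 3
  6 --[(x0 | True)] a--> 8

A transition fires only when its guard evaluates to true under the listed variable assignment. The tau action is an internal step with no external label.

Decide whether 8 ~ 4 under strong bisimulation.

Compute ~ classes (split until stable):
  round 0: {{0,1,2,3,4,5,6,7,8}}
  round 1: {{0,1,5},{2,4,8},{3},{6},{7}}
  round 2: {{0},{1},{2,4,8},{3},{5},{6},{7}}
Fixed point at round 3; 7 class(es).
[8]={2,4,8}  [4]={2,4,8}

Answer: BISIMILAR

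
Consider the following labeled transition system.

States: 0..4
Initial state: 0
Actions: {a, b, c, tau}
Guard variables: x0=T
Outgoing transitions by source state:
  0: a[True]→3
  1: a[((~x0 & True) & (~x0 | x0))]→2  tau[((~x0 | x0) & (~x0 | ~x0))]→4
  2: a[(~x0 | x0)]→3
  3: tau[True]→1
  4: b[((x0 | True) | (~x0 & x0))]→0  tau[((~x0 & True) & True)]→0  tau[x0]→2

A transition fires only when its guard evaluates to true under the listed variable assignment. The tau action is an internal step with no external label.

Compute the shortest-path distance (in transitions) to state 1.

Answer: 2

Trace:
Layered search for 1:
  L0 = {0}
  L1 = {3}
  L2 = {1}
depth(1)=2, e.g. a·tau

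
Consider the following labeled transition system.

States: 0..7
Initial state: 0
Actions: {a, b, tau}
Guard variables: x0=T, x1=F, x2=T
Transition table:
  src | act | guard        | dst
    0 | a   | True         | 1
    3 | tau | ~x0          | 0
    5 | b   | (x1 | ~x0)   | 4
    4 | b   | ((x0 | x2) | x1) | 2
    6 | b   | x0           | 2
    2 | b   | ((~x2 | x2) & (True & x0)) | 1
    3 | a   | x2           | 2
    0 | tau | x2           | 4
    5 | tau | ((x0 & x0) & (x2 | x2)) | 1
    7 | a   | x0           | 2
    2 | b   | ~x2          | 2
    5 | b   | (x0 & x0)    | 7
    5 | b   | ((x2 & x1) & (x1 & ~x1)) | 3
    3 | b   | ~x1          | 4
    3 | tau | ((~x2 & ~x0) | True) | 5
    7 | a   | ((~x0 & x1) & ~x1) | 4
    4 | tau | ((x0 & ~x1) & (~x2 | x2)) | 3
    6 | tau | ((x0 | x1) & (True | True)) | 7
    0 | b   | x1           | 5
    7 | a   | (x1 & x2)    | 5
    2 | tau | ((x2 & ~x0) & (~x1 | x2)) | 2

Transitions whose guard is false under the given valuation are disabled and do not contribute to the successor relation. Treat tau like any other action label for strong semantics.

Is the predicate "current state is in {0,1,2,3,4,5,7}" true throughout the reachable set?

Safe = {0,1,2,3,4,5,7}
Reach set: {0,1,2,3,4,5,7}
  0: safe
  1: safe
  2: safe
  3: safe
  4: safe
  5: safe
  7: safe

Answer: INVARIANT HOLDS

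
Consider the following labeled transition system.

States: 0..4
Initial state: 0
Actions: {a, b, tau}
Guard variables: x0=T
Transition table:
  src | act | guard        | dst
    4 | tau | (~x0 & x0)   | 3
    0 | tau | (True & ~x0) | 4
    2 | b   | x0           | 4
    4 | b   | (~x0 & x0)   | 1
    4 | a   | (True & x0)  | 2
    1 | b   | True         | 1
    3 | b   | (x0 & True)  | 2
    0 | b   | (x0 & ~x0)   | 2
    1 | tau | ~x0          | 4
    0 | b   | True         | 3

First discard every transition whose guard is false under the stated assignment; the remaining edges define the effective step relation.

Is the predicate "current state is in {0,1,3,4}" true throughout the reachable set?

Safe = {0,1,3,4}
Reachable = {0,2,3,4}
  0: ✓
  2: outside
  3: ✓
  4: ✓
witness against invariant: b·b → 2

Answer: INVARIANT VIOLATED at state 2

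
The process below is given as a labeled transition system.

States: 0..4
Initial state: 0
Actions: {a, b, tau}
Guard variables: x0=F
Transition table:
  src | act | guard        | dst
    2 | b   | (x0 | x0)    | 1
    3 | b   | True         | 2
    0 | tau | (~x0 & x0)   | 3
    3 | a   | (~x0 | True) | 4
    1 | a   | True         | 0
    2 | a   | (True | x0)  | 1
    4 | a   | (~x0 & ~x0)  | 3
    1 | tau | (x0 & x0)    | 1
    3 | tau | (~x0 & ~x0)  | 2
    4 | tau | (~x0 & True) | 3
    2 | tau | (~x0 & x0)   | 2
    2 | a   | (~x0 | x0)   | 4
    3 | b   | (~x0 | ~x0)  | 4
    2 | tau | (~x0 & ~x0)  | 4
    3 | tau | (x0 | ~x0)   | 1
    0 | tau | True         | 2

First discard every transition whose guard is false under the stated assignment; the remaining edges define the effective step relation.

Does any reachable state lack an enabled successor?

Reach set: {0,1,2,3,4}
  0: tau→2  [1 exit(s)]
  1: a→0  [1 exit(s)]
  2: a→1  a→4  tau→4  [3 exit(s)]
  3: a→4  b→2  b→4  tau→1  tau→2  [5 exit(s)]
  4: a→3  tau→3  [2 exit(s)]

Answer: DEADLOCK-FREE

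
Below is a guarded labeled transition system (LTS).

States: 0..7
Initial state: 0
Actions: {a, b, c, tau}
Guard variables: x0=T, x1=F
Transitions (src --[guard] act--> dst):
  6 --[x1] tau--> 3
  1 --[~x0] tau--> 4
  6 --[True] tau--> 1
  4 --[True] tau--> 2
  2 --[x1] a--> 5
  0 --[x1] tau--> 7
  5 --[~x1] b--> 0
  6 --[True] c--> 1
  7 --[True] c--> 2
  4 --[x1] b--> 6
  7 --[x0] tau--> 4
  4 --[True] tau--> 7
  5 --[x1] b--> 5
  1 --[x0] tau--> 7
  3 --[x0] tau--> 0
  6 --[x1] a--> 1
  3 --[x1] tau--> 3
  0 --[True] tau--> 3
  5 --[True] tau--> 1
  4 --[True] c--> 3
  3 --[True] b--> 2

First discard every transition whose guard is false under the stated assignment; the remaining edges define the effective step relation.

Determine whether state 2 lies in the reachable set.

Answer: REACHABLE

Trace:
Guard filter leaves 13 enabled edge(s).
Layer 0: {0}
Layer 1: {3}  cumulative {0,3}
Layer 2: {2}  cumulative {0,2,3}
Reach set: {0,2,3}
Path to 2: tau·b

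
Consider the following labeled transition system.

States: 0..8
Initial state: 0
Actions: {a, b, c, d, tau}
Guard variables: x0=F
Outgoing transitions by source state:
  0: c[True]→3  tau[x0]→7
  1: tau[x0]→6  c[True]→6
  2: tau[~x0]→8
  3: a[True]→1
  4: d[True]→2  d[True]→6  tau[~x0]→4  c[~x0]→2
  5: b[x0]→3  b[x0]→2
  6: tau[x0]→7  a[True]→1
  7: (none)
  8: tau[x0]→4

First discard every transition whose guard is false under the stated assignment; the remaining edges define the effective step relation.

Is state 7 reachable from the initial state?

9 transition(s) survive guard evaluation.
Layer 0: {0}
Layer 1: {3}  total {0,3}
Layer 2: {1}  total {0,1,3}
Layer 3: {6}  total {0,1,3,6}
R = {0,1,3,6}

Answer: UNREACHABLE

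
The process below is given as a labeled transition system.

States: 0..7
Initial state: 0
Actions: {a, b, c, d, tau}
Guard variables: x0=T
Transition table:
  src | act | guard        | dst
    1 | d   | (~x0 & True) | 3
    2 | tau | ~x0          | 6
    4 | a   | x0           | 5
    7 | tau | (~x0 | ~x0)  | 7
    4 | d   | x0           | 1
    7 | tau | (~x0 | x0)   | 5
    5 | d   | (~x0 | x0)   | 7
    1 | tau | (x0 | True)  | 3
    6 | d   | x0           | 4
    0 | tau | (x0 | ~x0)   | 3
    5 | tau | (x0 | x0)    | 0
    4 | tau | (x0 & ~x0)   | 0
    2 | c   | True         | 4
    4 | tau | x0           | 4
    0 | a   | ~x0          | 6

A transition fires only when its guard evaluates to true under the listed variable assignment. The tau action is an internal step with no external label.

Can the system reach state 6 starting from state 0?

Answer: UNREACHABLE

Trace:
After dropping false guards: 10 live edges.
Layer 0: {0}
Layer 1: {3}  total {0,3}
R = {0,3}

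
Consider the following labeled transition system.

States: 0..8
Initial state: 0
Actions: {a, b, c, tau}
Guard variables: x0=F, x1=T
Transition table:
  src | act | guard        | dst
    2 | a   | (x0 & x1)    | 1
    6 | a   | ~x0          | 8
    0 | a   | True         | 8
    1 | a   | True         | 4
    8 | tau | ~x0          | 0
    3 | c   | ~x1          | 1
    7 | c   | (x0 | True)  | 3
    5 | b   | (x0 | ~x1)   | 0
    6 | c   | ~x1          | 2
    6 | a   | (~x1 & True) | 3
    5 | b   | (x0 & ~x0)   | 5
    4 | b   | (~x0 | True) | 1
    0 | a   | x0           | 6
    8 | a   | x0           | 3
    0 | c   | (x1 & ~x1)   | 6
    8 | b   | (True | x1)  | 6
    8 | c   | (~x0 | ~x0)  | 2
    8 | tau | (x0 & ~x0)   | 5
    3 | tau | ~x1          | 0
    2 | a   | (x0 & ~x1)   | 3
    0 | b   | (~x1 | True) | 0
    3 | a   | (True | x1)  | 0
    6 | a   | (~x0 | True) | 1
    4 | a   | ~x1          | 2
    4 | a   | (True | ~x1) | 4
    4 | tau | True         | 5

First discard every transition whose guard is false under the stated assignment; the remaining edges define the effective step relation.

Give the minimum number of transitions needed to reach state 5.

Layered search for 5:
  L0 = {0}
  L1 = {8}
  L2 = {2,6}
  L3 = {1}
  L4 = {4}
  L5 = {5}
5 enters at depth 5; path a·b·a·a·tau

Answer: 5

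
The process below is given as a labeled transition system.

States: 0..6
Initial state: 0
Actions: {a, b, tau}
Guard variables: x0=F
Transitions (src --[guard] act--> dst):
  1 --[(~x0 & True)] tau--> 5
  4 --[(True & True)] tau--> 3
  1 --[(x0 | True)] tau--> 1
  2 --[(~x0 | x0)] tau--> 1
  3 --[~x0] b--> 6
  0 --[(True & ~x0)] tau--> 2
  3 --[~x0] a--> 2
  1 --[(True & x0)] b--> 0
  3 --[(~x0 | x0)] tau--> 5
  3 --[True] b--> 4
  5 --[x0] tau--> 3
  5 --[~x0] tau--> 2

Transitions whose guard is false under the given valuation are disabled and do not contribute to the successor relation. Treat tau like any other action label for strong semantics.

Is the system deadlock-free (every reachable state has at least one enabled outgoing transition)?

Answer: DEADLOCK-FREE

Working:
Reachable = {0,1,2,5}
  0: tau→2  [1 out]
  1: tau→1  tau→5  [2 out]
  2: tau→1  [1 out]
  5: tau→2  [1 out]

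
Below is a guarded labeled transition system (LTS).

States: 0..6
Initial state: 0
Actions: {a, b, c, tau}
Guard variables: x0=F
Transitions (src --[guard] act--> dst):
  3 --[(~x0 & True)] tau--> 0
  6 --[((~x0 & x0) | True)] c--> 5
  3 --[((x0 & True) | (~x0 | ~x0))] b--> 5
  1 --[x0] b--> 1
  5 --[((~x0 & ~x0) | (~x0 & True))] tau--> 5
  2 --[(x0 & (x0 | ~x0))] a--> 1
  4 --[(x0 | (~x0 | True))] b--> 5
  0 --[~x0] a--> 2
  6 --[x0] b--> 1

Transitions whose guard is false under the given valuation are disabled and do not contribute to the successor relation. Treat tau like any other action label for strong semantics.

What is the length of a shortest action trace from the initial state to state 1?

Breadth-first toward 1:
  Layer 0: {0}
  Layer 1: {2}
1 never appears.

Answer: UNREACHABLE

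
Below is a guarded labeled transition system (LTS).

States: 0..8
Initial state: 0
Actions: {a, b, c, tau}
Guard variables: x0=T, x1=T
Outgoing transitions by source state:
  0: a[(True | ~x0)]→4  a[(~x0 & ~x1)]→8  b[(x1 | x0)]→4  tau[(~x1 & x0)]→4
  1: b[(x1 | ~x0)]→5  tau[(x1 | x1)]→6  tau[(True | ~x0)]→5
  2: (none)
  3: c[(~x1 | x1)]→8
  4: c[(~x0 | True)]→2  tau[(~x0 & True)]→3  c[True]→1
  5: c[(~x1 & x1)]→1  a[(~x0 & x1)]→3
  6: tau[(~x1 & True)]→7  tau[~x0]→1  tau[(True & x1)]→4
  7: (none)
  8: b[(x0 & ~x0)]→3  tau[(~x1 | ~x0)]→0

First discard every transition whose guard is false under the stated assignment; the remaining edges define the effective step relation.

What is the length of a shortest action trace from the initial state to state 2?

Answer: 2

Analysis:
Breadth-first toward 2:
  depth 0: {0}
  depth 1: {4}
  depth 2: {1,2}
first hit 2 at d=2 via a·c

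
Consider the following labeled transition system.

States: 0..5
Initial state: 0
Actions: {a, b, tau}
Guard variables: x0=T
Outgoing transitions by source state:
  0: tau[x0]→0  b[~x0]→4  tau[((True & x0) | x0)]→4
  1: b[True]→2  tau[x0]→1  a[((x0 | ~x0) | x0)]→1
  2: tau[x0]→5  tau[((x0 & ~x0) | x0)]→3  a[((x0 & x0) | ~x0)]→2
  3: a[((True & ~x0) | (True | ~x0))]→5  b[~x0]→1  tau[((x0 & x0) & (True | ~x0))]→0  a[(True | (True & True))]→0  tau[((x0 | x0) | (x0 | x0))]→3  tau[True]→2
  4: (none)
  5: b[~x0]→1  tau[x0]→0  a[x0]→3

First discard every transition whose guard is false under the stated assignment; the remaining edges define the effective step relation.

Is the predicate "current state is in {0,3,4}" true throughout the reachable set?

Answer: INVARIANT HOLDS

Trace:
Allowed set {0,3,4}
R = {0,4}
  0: ✓
  4: ✓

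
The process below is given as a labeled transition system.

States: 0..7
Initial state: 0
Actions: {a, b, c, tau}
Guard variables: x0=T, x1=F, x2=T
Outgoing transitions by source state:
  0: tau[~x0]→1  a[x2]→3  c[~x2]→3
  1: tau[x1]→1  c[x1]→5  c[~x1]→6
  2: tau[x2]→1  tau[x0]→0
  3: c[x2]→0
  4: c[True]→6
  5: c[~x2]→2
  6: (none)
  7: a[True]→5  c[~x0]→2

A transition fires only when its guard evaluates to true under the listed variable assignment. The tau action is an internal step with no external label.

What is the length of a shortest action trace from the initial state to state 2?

Breadth-first toward 2:
  depth 0: {0}
  depth 1: {3}
2 never appears.

Answer: UNREACHABLE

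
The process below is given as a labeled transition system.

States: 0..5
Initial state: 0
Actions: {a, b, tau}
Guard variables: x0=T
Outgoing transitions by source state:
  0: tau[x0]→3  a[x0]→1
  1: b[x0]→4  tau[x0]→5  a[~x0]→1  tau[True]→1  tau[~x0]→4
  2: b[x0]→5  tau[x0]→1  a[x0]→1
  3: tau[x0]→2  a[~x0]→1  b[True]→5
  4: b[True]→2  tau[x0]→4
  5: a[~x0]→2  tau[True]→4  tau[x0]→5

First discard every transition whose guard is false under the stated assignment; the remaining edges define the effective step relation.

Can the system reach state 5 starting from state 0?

Answer: REACHABLE

Analysis:
After dropping false guards: 14 live edges.
Layer 0: {0}
Layer 1: {1,3}  total {0,1,3}
Layer 2: {2,4,5}  total {0,1,2,3,4,5}
R = {0,1,2,3,4,5}
witness 5: tau·b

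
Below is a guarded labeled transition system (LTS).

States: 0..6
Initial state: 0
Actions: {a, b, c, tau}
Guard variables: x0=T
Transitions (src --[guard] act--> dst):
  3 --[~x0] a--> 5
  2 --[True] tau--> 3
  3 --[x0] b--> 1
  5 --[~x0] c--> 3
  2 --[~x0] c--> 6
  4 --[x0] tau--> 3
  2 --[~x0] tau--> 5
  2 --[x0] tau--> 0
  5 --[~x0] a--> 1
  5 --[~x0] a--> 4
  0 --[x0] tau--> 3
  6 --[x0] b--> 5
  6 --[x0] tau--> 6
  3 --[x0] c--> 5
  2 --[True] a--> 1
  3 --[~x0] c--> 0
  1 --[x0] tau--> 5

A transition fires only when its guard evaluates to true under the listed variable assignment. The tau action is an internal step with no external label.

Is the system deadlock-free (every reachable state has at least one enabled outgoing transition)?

Answer: DEADLOCK at state 5

Analysis:
Reach set: {0,1,3,5}
  0: tau→3  [1 exit(s)]
  1: tau→5  [1 exit(s)]
  3: b→1  c→5  [2 exit(s)]
  5: ∅  [STUCK]
Path to 5: tau·c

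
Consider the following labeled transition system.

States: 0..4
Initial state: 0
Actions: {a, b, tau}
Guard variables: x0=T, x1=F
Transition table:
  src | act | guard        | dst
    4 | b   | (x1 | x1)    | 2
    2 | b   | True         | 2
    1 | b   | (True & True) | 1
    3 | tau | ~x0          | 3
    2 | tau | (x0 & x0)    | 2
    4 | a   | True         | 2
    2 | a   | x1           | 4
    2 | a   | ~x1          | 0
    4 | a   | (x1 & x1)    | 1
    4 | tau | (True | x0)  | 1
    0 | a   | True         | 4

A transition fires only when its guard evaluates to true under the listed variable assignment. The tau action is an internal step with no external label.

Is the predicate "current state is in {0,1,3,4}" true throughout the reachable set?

Inv-set: {0,1,3,4}
Reachable = {0,1,2,4}
  0: safe
  1: safe
  2: VIOLATES
  4: safe
witness against invariant: a·a → 2

Answer: INVARIANT VIOLATED at state 2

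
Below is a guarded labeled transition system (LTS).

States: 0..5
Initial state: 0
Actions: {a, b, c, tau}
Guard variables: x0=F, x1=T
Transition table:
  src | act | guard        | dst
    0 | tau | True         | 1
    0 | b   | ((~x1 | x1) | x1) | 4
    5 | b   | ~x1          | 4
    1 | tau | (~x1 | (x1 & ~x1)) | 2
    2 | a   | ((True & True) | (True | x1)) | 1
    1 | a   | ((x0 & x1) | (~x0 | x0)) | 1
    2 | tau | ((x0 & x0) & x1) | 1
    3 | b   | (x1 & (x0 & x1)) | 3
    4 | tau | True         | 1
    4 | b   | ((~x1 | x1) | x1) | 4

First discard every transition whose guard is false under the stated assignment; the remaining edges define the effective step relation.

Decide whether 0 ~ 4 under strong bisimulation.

Answer: BISIMILAR

Analysis:
Bisimulation quotient by refinement:
  P[0] = {{0,1,2,3,4,5}}
  P[1] = {{0,4},{1,2},{3,5}}
3 equivalence class(es) (converged in 2)
class of 0: {0,4}; class of 4: {0,4}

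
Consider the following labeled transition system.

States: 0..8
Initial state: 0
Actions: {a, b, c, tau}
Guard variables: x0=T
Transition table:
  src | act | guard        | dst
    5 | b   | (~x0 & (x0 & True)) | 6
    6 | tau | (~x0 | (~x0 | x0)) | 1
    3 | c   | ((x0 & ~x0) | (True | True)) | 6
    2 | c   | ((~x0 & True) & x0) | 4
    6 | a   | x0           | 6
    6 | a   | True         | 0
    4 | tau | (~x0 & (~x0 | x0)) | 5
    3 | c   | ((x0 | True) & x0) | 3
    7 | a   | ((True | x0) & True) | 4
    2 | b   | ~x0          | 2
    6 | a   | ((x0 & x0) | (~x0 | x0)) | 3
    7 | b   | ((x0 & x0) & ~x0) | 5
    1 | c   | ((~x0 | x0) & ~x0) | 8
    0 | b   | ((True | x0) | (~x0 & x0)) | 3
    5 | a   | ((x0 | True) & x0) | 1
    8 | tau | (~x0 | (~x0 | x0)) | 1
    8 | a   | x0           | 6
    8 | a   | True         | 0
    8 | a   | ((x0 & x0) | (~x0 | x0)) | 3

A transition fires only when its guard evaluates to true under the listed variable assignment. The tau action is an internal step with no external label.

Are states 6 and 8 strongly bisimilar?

Bisimulation quotient by refinement:
  round 0: {{0,1,2,3,4,5,6,7,8}}
  round 1: {{0},{1,2,4},{3},{5,7},{6,8}}
5 equivalence class(es) (converged in 2)
6∈{6,8}, 8∈{6,8}

Answer: BISIMILAR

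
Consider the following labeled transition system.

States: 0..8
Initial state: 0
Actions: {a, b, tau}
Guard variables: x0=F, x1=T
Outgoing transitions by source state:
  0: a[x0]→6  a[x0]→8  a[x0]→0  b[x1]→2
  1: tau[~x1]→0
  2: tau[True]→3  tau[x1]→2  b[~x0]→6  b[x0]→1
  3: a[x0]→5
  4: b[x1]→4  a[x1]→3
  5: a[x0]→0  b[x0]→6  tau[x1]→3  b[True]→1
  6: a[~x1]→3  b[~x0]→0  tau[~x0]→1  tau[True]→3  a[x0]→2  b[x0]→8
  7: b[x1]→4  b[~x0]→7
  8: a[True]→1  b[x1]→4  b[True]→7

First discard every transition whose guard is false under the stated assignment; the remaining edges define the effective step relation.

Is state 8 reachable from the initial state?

Answer: UNREACHABLE

Trace:
16 transition(s) survive guard evaluation.
depth 0: {0}
depth 1: {2}  cumulative {0,2}
depth 2: {3,6}  cumulative {0,2,3,6}
depth 3: {1}  cumulative {0,1,2,3,6}
Reach set: {0,1,2,3,6}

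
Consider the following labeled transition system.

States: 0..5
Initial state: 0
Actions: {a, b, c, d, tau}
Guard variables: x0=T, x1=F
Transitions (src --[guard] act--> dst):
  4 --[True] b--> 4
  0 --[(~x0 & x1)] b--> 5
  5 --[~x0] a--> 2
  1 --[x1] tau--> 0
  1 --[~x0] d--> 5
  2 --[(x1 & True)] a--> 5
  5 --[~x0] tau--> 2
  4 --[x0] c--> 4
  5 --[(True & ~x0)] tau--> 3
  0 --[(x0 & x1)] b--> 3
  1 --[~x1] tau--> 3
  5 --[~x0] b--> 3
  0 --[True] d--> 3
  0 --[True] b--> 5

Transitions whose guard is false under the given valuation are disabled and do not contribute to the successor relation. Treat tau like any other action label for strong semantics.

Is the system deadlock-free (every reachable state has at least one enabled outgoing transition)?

Answer: DEADLOCK at state 3

Working:
Reach set: {0,3,5}
  0: b→5  d→3  [2 exit(s)]
  3: ∅  [deadlock]
  5: ∅  [deadlock]
trace reaching 3: d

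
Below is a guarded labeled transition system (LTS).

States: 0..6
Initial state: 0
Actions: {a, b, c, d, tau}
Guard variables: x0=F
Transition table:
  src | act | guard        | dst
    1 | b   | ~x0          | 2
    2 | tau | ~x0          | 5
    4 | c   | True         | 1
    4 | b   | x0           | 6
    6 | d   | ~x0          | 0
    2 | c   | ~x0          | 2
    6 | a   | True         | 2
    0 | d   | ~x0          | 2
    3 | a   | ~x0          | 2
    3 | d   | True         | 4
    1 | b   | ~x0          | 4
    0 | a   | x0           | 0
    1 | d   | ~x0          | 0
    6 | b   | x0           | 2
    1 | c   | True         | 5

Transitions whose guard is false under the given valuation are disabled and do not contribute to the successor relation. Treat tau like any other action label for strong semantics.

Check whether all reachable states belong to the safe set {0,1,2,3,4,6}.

Safe = {0,1,2,3,4,6}
Reach set: {0,2,5}
  0: safe
  2: safe
  5: ✗ unsafe
counterexample path to 5: d·tau

Answer: INVARIANT VIOLATED at state 5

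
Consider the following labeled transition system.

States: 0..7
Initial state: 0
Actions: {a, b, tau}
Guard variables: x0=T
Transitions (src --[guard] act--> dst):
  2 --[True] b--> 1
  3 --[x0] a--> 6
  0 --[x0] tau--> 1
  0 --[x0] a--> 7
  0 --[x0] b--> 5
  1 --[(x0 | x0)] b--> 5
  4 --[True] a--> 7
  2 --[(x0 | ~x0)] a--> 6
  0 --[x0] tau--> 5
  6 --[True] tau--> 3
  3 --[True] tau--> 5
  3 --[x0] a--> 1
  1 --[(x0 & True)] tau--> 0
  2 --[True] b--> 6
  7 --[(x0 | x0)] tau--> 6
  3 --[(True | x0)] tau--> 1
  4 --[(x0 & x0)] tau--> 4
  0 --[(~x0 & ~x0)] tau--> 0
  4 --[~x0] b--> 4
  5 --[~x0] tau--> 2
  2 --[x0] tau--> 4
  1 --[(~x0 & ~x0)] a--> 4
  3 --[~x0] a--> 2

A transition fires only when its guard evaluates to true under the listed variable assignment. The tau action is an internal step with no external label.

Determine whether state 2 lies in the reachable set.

Guard filter leaves 18 enabled edge(s).
Layer 0: {0}
Layer 1: {1,5,7}  now seen {0,1,5,7}
Layer 2: {6}  now seen {0,1,5,6,7}
Layer 3: {3}  now seen {0,1,3,5,6,7}
Reachable = {0,1,3,5,6,7}

Answer: UNREACHABLE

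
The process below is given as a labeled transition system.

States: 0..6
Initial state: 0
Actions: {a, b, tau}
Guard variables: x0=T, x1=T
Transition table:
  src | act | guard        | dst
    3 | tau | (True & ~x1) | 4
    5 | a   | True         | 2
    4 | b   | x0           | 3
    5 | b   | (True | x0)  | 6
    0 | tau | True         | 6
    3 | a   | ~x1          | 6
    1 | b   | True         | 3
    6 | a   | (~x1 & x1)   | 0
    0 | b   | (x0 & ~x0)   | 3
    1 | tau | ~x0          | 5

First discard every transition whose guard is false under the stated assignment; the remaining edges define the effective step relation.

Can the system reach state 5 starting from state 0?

Answer: UNREACHABLE

Analysis:
Guard filter leaves 5 enabled edge(s).
L0 = {0}
L1 = {6}  total {0,6}
Reachable = {0,6}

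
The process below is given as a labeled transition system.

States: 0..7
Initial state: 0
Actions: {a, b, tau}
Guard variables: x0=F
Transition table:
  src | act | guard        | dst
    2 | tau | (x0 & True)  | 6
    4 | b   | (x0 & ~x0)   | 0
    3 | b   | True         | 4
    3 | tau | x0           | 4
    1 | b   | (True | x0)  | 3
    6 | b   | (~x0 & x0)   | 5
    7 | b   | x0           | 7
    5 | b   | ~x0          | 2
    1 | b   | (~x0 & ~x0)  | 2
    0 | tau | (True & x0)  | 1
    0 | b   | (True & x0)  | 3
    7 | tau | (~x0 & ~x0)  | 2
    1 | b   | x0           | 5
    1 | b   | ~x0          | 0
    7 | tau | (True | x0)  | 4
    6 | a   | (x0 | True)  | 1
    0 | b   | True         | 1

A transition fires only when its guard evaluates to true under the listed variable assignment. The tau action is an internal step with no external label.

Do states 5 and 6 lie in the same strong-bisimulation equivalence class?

Compute ~ classes (split until stable):
  π0 = {{0,1,2,3,4,5,6,7}}
  π1 = {{0,1,3,5},{2,4},{6},{7}}
  π2 = {{0},{1},{2,4},{3,5},{6},{7}}
6 equivalence class(es) (converged in 3)
5∈{3,5}, 6∈{6}

Answer: NOT BISIMILAR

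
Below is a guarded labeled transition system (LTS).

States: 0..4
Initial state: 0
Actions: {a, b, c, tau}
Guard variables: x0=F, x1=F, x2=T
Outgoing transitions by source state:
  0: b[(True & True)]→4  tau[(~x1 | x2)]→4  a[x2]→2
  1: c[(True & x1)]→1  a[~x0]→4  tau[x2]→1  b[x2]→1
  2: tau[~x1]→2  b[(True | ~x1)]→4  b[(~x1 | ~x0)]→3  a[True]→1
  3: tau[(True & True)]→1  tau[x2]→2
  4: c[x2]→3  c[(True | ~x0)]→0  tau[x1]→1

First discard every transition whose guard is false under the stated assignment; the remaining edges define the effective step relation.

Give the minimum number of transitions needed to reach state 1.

Answer: 2

Analysis:
Layered search for 1:
  Layer 0: {0}
  Layer 1: {2,4}
  Layer 2: {1,3}
depth(1)=2, e.g. a·a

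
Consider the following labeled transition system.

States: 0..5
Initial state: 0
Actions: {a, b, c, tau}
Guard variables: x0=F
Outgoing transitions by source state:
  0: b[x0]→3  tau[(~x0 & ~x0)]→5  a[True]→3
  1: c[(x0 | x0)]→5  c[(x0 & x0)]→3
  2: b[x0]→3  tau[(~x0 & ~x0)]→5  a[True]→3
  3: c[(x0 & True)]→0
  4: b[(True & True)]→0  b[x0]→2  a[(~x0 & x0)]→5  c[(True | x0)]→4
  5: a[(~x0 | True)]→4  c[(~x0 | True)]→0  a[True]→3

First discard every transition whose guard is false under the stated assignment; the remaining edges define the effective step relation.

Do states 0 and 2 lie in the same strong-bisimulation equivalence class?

Compute ~ classes (split until stable):
  π0 = {{0,1,2,3,4,5}}
  π1 = {{0,2},{1,3},{4},{5}}
Fixed point at round 2; 4 class(es).
[0]={0,2}  [2]={0,2}

Answer: BISIMILAR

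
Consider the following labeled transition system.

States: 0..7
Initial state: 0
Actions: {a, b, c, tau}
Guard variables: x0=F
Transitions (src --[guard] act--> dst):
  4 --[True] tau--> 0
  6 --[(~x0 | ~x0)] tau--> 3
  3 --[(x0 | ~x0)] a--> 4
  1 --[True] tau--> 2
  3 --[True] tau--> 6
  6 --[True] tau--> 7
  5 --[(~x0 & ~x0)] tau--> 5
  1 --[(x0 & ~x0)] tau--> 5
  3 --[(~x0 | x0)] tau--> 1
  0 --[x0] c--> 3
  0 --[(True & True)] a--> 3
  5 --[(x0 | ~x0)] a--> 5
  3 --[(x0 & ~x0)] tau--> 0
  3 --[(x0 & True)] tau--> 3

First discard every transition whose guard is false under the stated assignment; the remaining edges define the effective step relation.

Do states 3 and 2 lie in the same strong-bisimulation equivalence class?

Answer: NOT BISIMILAR

Trace:
Compute ~ classes (split until stable):
  round 0: {{0,1,2,3,4,5,6,7}}
  round 1: {{0},{1,4,6},{2,7},{3,5}}
  round 2: {{0},{1},{2,7},{3},{4},{5},{6}}
Fixed point at round 3; 7 class(es).
[3]={3}  [2]={2,7}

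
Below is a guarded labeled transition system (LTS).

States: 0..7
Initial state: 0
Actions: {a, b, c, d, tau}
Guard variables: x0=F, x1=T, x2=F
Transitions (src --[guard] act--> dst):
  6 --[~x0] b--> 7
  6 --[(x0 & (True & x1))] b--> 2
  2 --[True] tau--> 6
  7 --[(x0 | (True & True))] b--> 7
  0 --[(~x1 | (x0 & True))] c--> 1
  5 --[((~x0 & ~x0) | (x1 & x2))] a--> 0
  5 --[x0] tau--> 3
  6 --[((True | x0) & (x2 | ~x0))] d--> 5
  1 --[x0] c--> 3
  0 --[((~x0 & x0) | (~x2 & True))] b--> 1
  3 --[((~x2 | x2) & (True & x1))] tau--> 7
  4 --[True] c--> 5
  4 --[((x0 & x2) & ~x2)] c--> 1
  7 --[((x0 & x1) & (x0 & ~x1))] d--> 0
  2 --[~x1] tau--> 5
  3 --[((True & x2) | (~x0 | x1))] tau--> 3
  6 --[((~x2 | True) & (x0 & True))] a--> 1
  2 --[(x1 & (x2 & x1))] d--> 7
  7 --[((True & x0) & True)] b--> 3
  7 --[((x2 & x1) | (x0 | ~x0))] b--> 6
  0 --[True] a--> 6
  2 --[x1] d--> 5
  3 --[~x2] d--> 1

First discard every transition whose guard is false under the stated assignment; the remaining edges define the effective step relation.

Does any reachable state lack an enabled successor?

Answer: DEADLOCK at state 1

Analysis:
Reach set: {0,1,5,6,7}
  0: a→6  b→1  [deg 2]
  1: ∅  [no exit]
  5: a→0  [deg 1]
  6: b→7  d→5  [deg 2]
  7: b→6  b→7  [deg 2]
trace reaching 1: b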